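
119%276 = 119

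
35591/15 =2372 + 11/15 = 2372.73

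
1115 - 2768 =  - 1653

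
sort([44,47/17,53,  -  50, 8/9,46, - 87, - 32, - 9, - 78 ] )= [ - 87, - 78, - 50, - 32, - 9, 8/9,47/17 , 44 , 46, 53 ] 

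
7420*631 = 4682020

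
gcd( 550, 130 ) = 10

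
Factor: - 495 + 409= - 2^1*43^1 = - 86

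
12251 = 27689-15438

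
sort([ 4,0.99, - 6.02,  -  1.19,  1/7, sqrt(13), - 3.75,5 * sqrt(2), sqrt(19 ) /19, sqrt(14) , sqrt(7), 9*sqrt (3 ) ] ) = [ - 6.02, - 3.75, - 1.19 , 1/7, sqrt(19) /19, 0.99,sqrt(7),sqrt(13),  sqrt ( 14 ),  4,5*sqrt(2), 9*sqrt( 3) ] 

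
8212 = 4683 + 3529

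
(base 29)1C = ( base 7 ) 56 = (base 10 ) 41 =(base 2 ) 101001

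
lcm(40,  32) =160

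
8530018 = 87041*98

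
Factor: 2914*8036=23416904 = 2^3 * 7^2*31^1*41^1 * 47^1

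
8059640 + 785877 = 8845517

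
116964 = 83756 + 33208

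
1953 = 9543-7590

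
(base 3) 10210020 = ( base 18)896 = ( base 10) 2760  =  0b101011001000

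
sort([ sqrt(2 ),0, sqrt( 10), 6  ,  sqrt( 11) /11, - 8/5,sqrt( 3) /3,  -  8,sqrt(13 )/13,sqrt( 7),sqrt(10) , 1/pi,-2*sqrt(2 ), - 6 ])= [- 8, - 6,-2*sqrt(2 ) , - 8/5 , 0,  sqrt( 13 )/13,sqrt( 11)/11,1/pi, sqrt( 3 )/3, sqrt(2 ) , sqrt( 7 ), sqrt( 10 ),sqrt(10 ), 6] 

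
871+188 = 1059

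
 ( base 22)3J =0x55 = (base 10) 85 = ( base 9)104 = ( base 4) 1111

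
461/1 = 461 = 461.00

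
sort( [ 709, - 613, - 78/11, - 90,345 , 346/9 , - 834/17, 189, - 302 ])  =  [ - 613, - 302,-90, - 834/17, - 78/11, 346/9 , 189, 345, 709 ]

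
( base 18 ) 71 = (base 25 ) 52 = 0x7F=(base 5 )1002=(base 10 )127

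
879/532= 879/532=   1.65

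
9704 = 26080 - 16376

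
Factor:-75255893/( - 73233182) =2^(-1 )*11^( - 1 )*19^(  -  2)*211^1*9221^( - 1 ) * 356663^1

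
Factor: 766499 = 29^1*26431^1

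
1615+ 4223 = 5838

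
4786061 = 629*7609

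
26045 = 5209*5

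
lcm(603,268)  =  2412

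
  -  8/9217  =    -  8/9217 = -0.00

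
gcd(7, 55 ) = 1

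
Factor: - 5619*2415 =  - 13569885 = -  3^2 * 5^1 *7^1*23^1 *1873^1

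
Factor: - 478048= -2^5*14939^1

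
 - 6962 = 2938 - 9900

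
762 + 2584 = 3346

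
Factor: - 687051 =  - 3^2*97^1*787^1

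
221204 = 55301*4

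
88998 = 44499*2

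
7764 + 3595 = 11359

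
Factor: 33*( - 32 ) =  - 1056 =- 2^5*3^1*11^1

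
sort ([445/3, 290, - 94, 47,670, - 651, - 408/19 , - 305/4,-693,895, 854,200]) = [ - 693, -651, - 94, - 305/4,-408/19, 47  ,  445/3, 200, 290, 670, 854,895]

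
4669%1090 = 309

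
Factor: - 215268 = -2^2 * 3^1 *17939^1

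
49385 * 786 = 38816610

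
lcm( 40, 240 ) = 240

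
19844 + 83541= 103385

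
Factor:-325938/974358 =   -  54323/162393=- 3^ ( - 1 )*7^ ( - 1 )*11^ (- 1)*19^(  -  1)*37^( - 1)*54323^1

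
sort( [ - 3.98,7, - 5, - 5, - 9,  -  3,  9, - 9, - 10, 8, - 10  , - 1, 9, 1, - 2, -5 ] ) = [ - 10, - 10, - 9, - 9, - 5, - 5,  -  5,-3.98, - 3, - 2, - 1,1, 7,8,9,9]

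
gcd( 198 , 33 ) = 33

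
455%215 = 25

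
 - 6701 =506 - 7207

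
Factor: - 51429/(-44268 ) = 79/68 = 2^( - 2)*17^( - 1)*79^1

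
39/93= 13/31 = 0.42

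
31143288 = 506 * 61548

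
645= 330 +315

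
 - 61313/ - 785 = 61313/785 =78.11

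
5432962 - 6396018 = -963056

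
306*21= 6426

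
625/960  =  125/192= 0.65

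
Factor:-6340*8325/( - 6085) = 2^2 * 3^2*5^2*37^1 * 317^1 * 1217^( - 1) = 10556100/1217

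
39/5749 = 39/5749 = 0.01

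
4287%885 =747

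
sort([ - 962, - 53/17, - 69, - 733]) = [ - 962, - 733, - 69, - 53/17]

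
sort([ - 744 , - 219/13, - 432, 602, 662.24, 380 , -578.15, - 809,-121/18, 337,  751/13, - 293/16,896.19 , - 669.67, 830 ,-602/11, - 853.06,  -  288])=[ - 853.06, - 809, - 744, - 669.67 , - 578.15, - 432, - 288, - 602/11, - 293/16, - 219/13, - 121/18, 751/13, 337,380, 602,662.24 , 830 , 896.19 ]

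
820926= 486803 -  - 334123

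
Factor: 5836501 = 11^1*173^1*3067^1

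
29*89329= 2590541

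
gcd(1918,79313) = 1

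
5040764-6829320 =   -  1788556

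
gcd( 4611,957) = 87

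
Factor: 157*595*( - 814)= - 2^1*5^1*7^1 * 11^1*17^1*37^1 * 157^1= - 76039810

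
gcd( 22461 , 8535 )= 3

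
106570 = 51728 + 54842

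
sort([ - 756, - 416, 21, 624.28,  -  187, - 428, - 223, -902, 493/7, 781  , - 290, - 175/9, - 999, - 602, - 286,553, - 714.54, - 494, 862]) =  [ - 999, - 902, - 756  ,  -  714.54, - 602, - 494 , - 428, - 416, - 290, - 286, - 223, - 187, - 175/9, 21,  493/7, 553,624.28,781, 862]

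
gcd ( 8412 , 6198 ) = 6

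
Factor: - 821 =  - 821^1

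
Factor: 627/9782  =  2^( - 1 )*3^1*11^1*19^1*67^( - 1)*73^( - 1 )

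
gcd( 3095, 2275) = 5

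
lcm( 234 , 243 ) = 6318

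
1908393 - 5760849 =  - 3852456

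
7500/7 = 7500/7=1071.43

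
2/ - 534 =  - 1/267 =- 0.00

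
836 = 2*418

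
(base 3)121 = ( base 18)g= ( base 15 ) 11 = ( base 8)20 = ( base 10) 16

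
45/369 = 5/41 =0.12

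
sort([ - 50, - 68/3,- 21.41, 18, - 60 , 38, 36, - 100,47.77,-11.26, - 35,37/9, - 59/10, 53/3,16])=[ - 100, - 60, - 50, - 35, - 68/3, - 21.41, - 11.26 , - 59/10,  37/9, 16,53/3,18, 36 , 38,47.77] 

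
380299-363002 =17297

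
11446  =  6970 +4476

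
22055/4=22055/4 = 5513.75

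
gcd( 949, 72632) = 1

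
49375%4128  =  3967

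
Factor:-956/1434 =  - 2/3 = -  2^1*3^( - 1 ) 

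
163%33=31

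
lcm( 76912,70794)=6229872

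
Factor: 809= 809^1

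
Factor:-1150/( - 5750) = 1/5=5^( - 1)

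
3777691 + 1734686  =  5512377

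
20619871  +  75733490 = 96353361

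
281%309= 281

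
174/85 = 2+4/85 = 2.05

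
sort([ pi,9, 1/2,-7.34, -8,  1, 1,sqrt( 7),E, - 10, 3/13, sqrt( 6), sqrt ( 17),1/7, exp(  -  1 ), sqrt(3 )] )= [-10, - 8,-7.34, 1/7,3/13,exp( - 1),1/2,  1 , 1, sqrt( 3),sqrt( 6 ), sqrt( 7), E,pi,  sqrt( 17), 9 ] 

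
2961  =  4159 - 1198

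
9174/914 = 4587/457 =10.04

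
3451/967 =3 + 550/967 =3.57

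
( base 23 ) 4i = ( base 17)68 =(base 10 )110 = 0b1101110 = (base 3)11002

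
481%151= 28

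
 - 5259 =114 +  - 5373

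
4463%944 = 687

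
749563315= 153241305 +596322010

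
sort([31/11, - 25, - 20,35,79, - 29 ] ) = [ - 29,  -  25  , - 20, 31/11,  35, 79]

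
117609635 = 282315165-164705530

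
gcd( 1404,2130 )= 6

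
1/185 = 1/185 = 0.01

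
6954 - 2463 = 4491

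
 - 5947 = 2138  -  8085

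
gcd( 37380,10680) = 5340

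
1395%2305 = 1395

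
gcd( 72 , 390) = 6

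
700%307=86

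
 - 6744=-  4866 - 1878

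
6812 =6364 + 448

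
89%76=13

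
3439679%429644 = 2527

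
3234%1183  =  868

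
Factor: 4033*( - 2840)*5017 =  - 57463313240  =  - 2^3 * 5^1*29^1*37^1* 71^1*109^1 * 173^1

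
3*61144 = 183432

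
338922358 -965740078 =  - 626817720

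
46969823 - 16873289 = 30096534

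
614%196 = 26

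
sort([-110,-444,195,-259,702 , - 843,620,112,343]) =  [ - 843,-444, - 259, - 110,112, 195, 343, 620, 702]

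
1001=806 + 195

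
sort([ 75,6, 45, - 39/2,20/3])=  [-39/2 , 6, 20/3, 45,75]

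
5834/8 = 729 + 1/4 = 729.25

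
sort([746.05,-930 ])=[ -930,746.05]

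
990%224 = 94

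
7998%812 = 690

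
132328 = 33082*4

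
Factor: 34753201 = 7^2*31^1*137^1*167^1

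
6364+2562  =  8926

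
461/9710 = 461/9710 = 0.05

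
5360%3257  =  2103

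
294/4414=147/2207 = 0.07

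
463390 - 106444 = 356946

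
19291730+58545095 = 77836825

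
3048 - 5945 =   -  2897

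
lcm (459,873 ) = 44523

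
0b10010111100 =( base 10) 1212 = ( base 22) 2B2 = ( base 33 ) 13O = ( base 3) 1122220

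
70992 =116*612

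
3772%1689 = 394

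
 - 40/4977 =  - 1 + 4937/4977 = - 0.01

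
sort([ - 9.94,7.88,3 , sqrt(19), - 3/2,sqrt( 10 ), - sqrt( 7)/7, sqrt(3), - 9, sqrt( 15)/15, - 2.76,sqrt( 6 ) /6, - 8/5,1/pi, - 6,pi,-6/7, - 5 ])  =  [ - 9.94, - 9, - 6,-5,-2.76,-8/5 , - 3/2, - 6/7, - sqrt (7)/7 , sqrt( 15)/15,1/pi,sqrt(6) /6,sqrt( 3),3,pi, sqrt( 10),  sqrt(19),7.88 ] 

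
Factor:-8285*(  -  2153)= 17837605 = 5^1*1657^1*2153^1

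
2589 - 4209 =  - 1620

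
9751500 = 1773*5500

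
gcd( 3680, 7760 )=80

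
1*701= 701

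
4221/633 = 6 + 141/211 = 6.67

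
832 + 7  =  839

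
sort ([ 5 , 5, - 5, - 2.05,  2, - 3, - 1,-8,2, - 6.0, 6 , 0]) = [ - 8, - 6.0, - 5,  -  3, - 2.05, - 1, 0,2, 2, 5, 5, 6]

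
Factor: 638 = 2^1*11^1*29^1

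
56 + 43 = 99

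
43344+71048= 114392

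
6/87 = 2/29 = 0.07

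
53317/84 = 53317/84=634.73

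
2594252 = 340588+2253664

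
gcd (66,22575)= 3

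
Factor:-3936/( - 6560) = 3^1*5^( - 1) =3/5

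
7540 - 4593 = 2947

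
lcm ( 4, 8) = 8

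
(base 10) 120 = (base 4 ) 1320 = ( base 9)143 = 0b1111000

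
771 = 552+219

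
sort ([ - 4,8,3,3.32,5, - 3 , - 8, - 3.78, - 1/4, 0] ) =[ - 8, - 4  , - 3.78,-3, - 1/4,0,3 , 3.32,5,8] 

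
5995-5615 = 380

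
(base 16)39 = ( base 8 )71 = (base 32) 1P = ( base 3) 2010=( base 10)57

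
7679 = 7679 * 1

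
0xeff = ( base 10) 3839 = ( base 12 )227b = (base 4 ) 323333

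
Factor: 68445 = 3^4*5^1*13^2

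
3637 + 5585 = 9222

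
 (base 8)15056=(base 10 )6702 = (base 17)1634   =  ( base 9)10166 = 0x1a2e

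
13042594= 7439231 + 5603363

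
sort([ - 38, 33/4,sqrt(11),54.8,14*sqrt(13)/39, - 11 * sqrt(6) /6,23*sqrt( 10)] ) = [ - 38,- 11 *sqrt(6 ) /6,14*sqrt(13)/39, sqrt( 11 ), 33/4,54.8, 23*sqrt( 10)]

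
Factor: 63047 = 67^1*941^1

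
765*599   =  458235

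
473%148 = 29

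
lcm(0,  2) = 0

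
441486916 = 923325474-481838558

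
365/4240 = 73/848 =0.09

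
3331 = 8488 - 5157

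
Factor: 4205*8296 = 2^3*5^1*17^1 * 29^2*  61^1=34884680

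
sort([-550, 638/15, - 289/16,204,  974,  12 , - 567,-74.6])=[ - 567,-550, - 74.6, - 289/16, 12,  638/15,204,974 ] 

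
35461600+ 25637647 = 61099247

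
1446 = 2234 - 788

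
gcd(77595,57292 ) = 1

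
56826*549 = 31197474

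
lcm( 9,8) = 72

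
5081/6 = 846 + 5/6 = 846.83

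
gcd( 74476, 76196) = 172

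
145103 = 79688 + 65415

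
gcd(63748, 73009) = 1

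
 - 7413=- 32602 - -25189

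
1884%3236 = 1884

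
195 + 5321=5516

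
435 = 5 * 87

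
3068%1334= 400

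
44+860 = 904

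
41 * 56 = 2296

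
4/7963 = 4/7963 = 0.00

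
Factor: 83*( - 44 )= - 2^2*11^1*83^1  =  - 3652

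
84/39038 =42/19519 = 0.00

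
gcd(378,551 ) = 1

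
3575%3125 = 450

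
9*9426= 84834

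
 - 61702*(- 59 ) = 3640418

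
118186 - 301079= - 182893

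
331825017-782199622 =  - 450374605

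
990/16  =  61 + 7/8 = 61.88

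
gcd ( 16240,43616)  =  464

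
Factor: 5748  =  2^2 * 3^1*479^1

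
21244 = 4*5311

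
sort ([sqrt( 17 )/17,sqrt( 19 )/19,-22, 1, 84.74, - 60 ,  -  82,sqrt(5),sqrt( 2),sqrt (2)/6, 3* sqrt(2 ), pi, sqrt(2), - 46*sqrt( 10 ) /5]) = [ - 82, - 60, - 46*sqrt( 10)/5,  -  22,sqrt( 19)/19,sqrt(2 )/6, sqrt (17)/17,1, sqrt(2 ),sqrt (2),sqrt( 5 ),  pi,3*sqrt (2) , 84.74]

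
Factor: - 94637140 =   -  2^2*5^1 * 13^1*363989^1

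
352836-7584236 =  - 7231400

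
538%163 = 49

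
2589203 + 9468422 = 12057625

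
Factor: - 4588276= - 2^2*7^1 * 11^1*14897^1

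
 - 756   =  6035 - 6791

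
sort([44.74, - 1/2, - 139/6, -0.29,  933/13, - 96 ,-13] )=[-96, - 139/6, - 13 , -1/2 , - 0.29,  44.74,933/13]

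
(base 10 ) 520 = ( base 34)FA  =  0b1000001000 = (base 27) J7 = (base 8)1010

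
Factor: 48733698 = 2^1 * 3^1*13^1 * 624791^1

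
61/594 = 61/594 = 0.10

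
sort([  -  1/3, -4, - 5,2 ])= [ - 5, - 4,-1/3,2 ] 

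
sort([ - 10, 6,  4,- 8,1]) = [  -  10 ,-8, 1, 4, 6]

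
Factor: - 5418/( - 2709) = 2^1 = 2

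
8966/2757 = 3 + 695/2757 = 3.25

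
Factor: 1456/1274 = 2^3 * 7^(- 1) = 8/7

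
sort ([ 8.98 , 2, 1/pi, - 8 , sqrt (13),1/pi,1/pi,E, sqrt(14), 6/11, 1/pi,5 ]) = [ - 8, 1/pi, 1/pi,1/pi, 1/pi, 6/11, 2,E, sqrt(13 ),sqrt( 14 ), 5, 8.98] 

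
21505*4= 86020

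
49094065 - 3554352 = 45539713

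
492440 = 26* 18940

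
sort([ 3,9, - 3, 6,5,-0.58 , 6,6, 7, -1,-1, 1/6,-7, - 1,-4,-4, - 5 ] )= [  -  7,-5, - 4,-4, - 3, - 1, - 1,  -  1, - 0.58,1/6,  3,5  ,  6, 6, 6, 7, 9] 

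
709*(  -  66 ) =- 46794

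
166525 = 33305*5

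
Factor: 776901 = 3^1*258967^1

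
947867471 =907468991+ 40398480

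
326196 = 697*468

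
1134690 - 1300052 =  - 165362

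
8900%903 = 773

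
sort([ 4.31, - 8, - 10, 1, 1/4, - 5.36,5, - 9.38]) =[ - 10, - 9.38, - 8,  -  5.36, 1/4, 1, 4.31 , 5 ] 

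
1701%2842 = 1701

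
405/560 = 81/112 = 0.72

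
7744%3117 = 1510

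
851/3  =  851/3 = 283.67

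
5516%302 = 80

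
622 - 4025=-3403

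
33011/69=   33011/69   =  478.42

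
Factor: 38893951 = 38893951^1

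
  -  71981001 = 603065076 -675046077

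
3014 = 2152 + 862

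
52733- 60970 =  - 8237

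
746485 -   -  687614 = 1434099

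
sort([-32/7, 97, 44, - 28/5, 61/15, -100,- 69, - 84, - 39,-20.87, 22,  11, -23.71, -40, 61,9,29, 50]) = [ - 100, - 84, - 69, - 40,  -  39, - 23.71, - 20.87, - 28/5, - 32/7 , 61/15,9,11,22 , 29,  44,50, 61,97]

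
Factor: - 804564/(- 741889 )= 2^2 *3^2 * 79^( - 1) * 9391^(-1)*22349^1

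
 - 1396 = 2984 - 4380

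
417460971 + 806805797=1224266768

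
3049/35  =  87  +  4/35 = 87.11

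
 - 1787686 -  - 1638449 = -149237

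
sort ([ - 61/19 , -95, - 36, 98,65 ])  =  [ - 95,  -  36,  -  61/19,  65, 98 ]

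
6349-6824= - 475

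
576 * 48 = 27648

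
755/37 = 755/37=   20.41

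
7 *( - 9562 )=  -66934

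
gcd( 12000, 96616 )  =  8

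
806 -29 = 777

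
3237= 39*83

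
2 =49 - 47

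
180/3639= 60/1213 =0.05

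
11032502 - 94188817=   -  83156315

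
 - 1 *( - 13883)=13883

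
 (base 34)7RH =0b10001101000011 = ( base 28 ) beb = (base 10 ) 9027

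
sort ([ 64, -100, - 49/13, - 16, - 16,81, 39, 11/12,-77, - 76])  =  [ - 100, - 77, - 76 , - 16, - 16, - 49/13, 11/12, 39,64,81]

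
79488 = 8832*9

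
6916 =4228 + 2688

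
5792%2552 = 688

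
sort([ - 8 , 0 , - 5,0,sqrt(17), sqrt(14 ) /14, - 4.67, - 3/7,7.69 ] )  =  [ - 8, - 5,  -  4.67, - 3/7, 0, 0, sqrt(14 )/14 , sqrt( 17) , 7.69 ]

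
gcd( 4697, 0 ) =4697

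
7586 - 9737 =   -  2151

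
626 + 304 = 930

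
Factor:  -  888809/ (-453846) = 2^(-1 )*3^ ( - 1 )* 75641^( - 1)*888809^1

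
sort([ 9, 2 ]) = [ 2,9 ]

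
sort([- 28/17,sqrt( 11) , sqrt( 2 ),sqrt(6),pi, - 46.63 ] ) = [-46.63,- 28/17, sqrt(2 ),sqrt(6),pi,sqrt(11 ) ] 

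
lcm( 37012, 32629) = 2479804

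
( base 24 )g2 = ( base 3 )112022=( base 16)182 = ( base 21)I8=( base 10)386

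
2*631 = 1262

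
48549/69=16183/23=703.61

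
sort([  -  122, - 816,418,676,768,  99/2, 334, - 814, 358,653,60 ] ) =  [ - 816, - 814, - 122,  99/2,60,  334, 358,418, 653 , 676,768]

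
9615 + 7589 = 17204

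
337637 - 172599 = 165038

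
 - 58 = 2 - 60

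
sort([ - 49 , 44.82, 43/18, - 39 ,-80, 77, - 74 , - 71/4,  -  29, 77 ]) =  [-80 , -74,-49, -39, - 29, - 71/4, 43/18, 44.82,77,77 ] 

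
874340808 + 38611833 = 912952641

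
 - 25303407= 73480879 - 98784286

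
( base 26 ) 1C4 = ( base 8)1740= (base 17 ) 376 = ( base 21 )255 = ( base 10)992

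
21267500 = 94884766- 73617266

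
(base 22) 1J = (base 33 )18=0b101001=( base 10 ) 41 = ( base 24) 1h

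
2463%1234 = 1229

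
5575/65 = 1115/13 = 85.77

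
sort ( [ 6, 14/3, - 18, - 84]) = [ - 84, - 18,14/3, 6]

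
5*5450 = 27250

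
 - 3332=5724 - 9056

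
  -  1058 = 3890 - 4948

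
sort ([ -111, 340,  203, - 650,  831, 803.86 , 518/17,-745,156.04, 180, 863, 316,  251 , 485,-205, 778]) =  [ - 745, - 650 , - 205,-111, 518/17, 156.04, 180, 203, 251, 316,340 , 485, 778,  803.86, 831, 863]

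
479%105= 59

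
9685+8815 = 18500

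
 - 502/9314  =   - 1 + 4406/4657= - 0.05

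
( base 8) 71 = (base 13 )45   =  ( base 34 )1n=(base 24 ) 29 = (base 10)57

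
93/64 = 93/64 = 1.45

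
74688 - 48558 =26130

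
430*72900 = 31347000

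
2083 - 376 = 1707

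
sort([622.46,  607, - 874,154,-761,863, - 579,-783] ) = [ - 874, - 783,  -  761,- 579,154,607, 622.46, 863 ] 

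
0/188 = 0 = 0.00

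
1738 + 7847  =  9585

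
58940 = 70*842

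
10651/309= 34 + 145/309 = 34.47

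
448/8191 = 448/8191 = 0.05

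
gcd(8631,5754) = 2877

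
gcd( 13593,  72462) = 3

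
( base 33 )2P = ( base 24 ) 3j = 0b1011011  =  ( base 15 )61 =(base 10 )91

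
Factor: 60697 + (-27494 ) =33203^1 =33203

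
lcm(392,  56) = 392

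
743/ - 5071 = - 743/5071 = - 0.15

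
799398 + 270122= 1069520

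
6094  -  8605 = -2511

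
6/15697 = 6/15697 = 0.00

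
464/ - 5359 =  - 464/5359 = - 0.09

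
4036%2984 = 1052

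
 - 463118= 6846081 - 7309199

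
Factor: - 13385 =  - 5^1 *2677^1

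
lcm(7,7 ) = 7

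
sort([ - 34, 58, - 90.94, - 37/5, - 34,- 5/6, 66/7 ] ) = [ - 90.94, - 34, - 34, - 37/5, - 5/6 , 66/7,58 ]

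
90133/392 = 90133/392  =  229.93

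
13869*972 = 13480668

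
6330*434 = 2747220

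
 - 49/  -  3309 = 49/3309 = 0.01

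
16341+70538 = 86879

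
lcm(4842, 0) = 0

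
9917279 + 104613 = 10021892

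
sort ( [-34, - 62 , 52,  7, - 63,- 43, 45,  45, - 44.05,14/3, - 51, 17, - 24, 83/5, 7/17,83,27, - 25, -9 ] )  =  [ - 63, - 62,  -  51,  -  44.05, - 43, - 34,-25, - 24, - 9,  7/17, 14/3, 7, 83/5, 17,27,45, 45,52, 83 ] 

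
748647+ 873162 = 1621809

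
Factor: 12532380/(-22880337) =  - 2^2 * 5^1*7^1*41^( - 1) * 53^1*563^1 * 186019^(- 1 ) = - 4177460/7626779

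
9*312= 2808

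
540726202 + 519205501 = 1059931703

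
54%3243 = 54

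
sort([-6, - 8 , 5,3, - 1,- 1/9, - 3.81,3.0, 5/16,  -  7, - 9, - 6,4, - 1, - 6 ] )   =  [ - 9, - 8, - 7, - 6, - 6, - 6, - 3.81, - 1, - 1, - 1/9, 5/16, 3, 3.0, 4 , 5 ] 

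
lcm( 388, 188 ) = 18236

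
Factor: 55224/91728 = 2^ ( - 1)*  7^(  -  2)*59^1 = 59/98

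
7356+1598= 8954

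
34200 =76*450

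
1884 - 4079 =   -  2195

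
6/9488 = 3/4744 = 0.00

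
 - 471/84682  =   - 471/84682 = -  0.01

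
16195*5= 80975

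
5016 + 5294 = 10310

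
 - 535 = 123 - 658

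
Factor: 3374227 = 1663^1*2029^1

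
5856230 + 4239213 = 10095443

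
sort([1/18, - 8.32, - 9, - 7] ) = [ -9,-8.32, - 7,1/18]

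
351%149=53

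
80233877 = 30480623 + 49753254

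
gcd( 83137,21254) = 1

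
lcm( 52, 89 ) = 4628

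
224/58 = 3 + 25/29=3.86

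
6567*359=2357553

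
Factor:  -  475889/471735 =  - 3^( - 2 ) *5^( - 1)*11^( - 1 ) * 953^(-1)*475889^1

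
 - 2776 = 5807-8583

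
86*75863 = 6524218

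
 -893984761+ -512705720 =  - 1406690481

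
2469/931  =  2 + 607/931 = 2.65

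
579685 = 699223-119538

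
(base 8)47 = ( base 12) 33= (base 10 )39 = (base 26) 1d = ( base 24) 1f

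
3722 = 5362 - 1640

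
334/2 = 167 =167.00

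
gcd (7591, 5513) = 1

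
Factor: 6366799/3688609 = 17^( - 1)  *  61^ ( - 1)*109^1*3557^(  -  1) * 58411^1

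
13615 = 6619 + 6996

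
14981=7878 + 7103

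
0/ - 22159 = 0/1 = -0.00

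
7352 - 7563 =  - 211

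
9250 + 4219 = 13469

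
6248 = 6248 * 1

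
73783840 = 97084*760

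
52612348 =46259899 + 6352449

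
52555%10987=8607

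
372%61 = 6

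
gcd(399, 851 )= 1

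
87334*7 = 611338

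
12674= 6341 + 6333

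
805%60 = 25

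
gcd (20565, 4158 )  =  9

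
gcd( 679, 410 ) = 1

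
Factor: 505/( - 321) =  - 3^(-1 )*5^1*101^1*107^(  -  1 )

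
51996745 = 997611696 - 945614951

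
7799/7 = 7799/7 = 1114.14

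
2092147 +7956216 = 10048363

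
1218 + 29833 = 31051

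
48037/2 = 24018  +  1/2 = 24018.50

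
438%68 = 30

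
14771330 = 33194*445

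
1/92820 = 1/92820=0.00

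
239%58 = 7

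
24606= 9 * 2734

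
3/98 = 3/98 = 0.03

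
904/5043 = 904/5043 =0.18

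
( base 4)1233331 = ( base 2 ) 1101111111101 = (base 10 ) 7165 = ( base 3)100211101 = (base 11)5424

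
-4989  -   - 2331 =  - 2658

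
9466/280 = 4733/140 = 33.81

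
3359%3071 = 288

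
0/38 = 0  =  0.00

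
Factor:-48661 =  -48661^1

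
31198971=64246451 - 33047480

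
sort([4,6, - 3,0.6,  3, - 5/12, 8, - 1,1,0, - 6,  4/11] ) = [ - 6, - 3, - 1, - 5/12,  0 , 4/11,  0.6, 1, 3, 4, 6,8 ] 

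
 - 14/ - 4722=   7/2361 = 0.00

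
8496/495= 17 +9/55= 17.16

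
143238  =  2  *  71619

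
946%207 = 118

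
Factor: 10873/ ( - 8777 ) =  - 67^( - 1 )*83^1 = - 83/67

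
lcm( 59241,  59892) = 5450172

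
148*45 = 6660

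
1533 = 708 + 825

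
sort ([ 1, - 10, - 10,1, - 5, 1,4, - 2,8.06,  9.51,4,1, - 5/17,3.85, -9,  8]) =[ - 10,-10, - 9, - 5 ,-2, - 5/17,1,1, 1 , 1, 3.85,  4,4,8 , 8.06,  9.51]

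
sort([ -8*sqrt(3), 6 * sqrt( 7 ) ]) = [ - 8*sqrt(3), 6*sqrt(7 ) ]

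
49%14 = 7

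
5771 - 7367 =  - 1596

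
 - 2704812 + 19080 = -2685732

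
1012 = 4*253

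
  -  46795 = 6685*(-7 ) 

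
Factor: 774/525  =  258/175 = 2^1*3^1 * 5^( - 2 ) * 7^( - 1 )*43^1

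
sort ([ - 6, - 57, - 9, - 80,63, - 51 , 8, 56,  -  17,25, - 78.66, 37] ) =[ - 80, - 78.66, -57,- 51, -17, - 9,-6,8,  25,37,56,63]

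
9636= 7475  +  2161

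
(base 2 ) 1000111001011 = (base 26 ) 6J5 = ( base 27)66j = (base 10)4555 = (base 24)7lj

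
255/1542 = 85/514 =0.17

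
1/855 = 1/855  =  0.00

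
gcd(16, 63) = 1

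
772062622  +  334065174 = 1106127796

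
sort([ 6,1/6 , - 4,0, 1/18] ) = [ - 4 , 0, 1/18,1/6 , 6 ] 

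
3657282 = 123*29734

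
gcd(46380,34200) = 60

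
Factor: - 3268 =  - 2^2*19^1 * 43^1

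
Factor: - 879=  - 3^1* 293^1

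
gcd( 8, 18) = 2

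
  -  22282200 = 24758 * ( -900 )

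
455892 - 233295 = 222597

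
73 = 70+3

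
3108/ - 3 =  - 1036 + 0/1 = -  1036.00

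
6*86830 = 520980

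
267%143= 124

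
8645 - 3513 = 5132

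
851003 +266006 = 1117009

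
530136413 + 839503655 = 1369640068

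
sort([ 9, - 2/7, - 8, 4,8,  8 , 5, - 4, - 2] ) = [ - 8,-4, - 2,  -  2/7, 4 , 5 , 8, 8,9 ] 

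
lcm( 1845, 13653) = 68265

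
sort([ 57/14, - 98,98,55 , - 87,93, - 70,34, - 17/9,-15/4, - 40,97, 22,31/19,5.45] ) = [-98, - 87, - 70 , - 40, - 15/4, - 17/9,31/19  ,  57/14,5.45,22,34,  55,93, 97,98]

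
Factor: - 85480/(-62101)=2^3*5^1*13^( - 1 )*17^(-1)*281^( - 1 )*2137^1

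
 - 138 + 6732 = 6594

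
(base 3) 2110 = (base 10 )66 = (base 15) 46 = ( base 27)2c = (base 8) 102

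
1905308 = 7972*239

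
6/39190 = 3/19595 = 0.00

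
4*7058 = 28232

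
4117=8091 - 3974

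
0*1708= 0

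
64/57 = 64/57 = 1.12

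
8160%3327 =1506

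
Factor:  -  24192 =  - 2^7*3^3*7^1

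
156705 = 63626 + 93079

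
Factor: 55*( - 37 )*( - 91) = 5^1*7^1*11^1* 13^1*37^1 = 185185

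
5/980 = 1/196 = 0.01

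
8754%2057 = 526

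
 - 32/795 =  - 1 + 763/795 = -0.04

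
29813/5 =29813/5 = 5962.60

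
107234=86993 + 20241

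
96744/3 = 32248 = 32248.00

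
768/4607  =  768/4607 = 0.17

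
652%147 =64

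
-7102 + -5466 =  - 12568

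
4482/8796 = 747/1466 = 0.51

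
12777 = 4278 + 8499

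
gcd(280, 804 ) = 4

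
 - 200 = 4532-4732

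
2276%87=14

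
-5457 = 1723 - 7180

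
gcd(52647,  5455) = 1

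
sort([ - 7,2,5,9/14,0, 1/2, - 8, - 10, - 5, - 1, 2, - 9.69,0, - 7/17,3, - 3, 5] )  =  [ - 10, - 9.69  , - 8, - 7 , - 5, - 3,- 1, - 7/17,  0,0,  1/2, 9/14,2,2,  3,5,5]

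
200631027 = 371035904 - 170404877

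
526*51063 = 26859138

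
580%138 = 28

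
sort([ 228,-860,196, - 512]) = [ - 860 , - 512,196,228 ] 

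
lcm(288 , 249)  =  23904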